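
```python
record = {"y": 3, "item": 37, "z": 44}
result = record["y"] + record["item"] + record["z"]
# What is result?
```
Trace:
  record={'y': 3, 'item': 37, 'z': 44}
  record={'y': 3, 'item': 37, 'z': 44}, result=84

Final answer: 84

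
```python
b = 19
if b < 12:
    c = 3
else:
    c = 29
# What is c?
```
Trace:
  b=19
  b=19, c=29

Final answer: 29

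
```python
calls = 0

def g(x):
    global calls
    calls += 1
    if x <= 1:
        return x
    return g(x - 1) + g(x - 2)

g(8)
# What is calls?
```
Call trace (a repeated sub-call is expanded the first time; later identical calls just restate its return value):
g(x=8)
  g(x=7)
    g(x=6)
      g(x=5)
        g(x=4)
          g(x=3)
            g(x=2)
              g(x=1)
              -> return 1
              g(x=0)
              -> return 0
            -> return 1
            g(x=1)
            -> return 1
          -> return 2
          g(x=2) -> return 1  (same call as traced above)
        -> return 3
        g(x=3) -> return 2  (same call as traced above)
      -> return 5
      g(x=4) -> return 3  (same call as traced above)
    -> return 8
    g(x=5) -> return 5  (same call as traced above)
  -> return 13
  g(x=6) -> return 8  (same call as traced above)
-> return 21

calls is incremented once per call, so count the calls in each subtree. Let C(x) = number of calls made by g(x).
C(0) = C(1) = 1 (base case, no recursion); C(x) = 1 + C(x - 1) + C(x - 2) otherwise.
C(2) = 1 + C(1) + C(0) = 1 + 1 + 1 = 3
C(3) = 1 + C(2) + C(1) = 1 + 3 + 1 = 5
C(4) = 1 + C(3) + C(2) = 1 + 5 + 3 = 9
C(5) = 1 + C(4) + C(3) = 1 + 9 + 5 = 15
C(6) = 1 + C(5) + C(4) = 1 + 15 + 9 = 25
C(7) = 1 + C(6) + C(5) = 1 + 25 + 15 = 41
C(8) = 1 + C(7) + C(6) = 1 + 41 + 25 = 67
calls = C(8) = 67

Final answer: 67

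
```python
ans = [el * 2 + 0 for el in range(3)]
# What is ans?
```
Trace:
  el=0
  el=1
  el=2
  ans=[0, 2, 4]

Final answer: [0, 2, 4]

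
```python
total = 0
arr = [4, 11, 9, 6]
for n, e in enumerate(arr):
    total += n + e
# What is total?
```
Trace:
  total=0
  total=4, n=0, e=4
  total=16, n=1, e=11
  total=27, n=2, e=9
  total=36, n=3, e=6

Final answer: 36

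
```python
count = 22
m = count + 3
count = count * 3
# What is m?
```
Trace:
  count=22
  count=22, m=25
  count=66, m=25

Final answer: 25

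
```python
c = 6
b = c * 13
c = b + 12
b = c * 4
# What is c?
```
Trace:
  c=6
  c=6, b=78
  c=90, b=78
  c=90, b=360

Final answer: 90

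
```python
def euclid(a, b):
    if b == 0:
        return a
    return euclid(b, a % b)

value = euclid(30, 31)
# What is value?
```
Call trace:
euclid(a=30, b=31)
  euclid(a=31, b=30)
    euclid(a=30, b=1)
      euclid(a=1, b=0)
      -> return 1
    -> return 1
  -> return 1
-> return 1

Final answer: 1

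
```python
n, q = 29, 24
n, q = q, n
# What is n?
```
Trace:
  n=29, q=24
  n=24, q=29

Final answer: 24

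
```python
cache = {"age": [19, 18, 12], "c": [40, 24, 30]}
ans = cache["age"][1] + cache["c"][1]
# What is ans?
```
Trace:
  cache={'age': [19, 18, 12], 'c': [40, 24, 30]}
  cache={'age': [19, 18, 12], 'c': [40, 24, 30]}, ans=42

Final answer: 42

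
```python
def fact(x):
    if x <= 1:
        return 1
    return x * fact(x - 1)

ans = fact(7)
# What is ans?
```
Call trace:
fact(x=7)
  fact(x=6)
    fact(x=5)
      fact(x=4)
        fact(x=3)
          fact(x=2)
            fact(x=1)
            -> return 1
          -> return 2
        -> return 6
      -> return 24
    -> return 120
  -> return 720
-> return 5040

Final answer: 5040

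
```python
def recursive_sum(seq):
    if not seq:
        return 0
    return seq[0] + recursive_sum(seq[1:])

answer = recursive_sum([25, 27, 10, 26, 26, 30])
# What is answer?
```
Call trace:
recursive_sum(seq=[25, 27, 10, 26, 26, 30])
  recursive_sum(seq=[27, 10, 26, 26, 30])
    recursive_sum(seq=[10, 26, 26, 30])
      recursive_sum(seq=[26, 26, 30])
        recursive_sum(seq=[26, 30])
          recursive_sum(seq=[30])
            recursive_sum(seq=[])
            -> return 0
          -> return 30
        -> return 56
      -> return 82
    -> return 92
  -> return 119
-> return 144

Final answer: 144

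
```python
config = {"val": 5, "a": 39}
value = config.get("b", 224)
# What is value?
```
Trace:
  config={'val': 5, 'a': 39}
  config={'val': 5, 'a': 39}, value=224

Final answer: 224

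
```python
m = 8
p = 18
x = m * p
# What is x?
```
Trace:
  m=8
  m=8, p=18
  m=8, p=18, x=144

Final answer: 144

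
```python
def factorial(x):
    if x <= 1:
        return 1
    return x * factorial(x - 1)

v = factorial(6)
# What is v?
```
Call trace:
factorial(x=6)
  factorial(x=5)
    factorial(x=4)
      factorial(x=3)
        factorial(x=2)
          factorial(x=1)
          -> return 1
        -> return 2
      -> return 6
    -> return 24
  -> return 120
-> return 720

Final answer: 720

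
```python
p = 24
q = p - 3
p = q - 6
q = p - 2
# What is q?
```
Trace:
  p=24
  p=24, q=21
  p=15, q=21
  p=15, q=13

Final answer: 13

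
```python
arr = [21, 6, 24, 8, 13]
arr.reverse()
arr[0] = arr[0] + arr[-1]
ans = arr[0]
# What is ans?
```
Trace:
  arr=[21, 6, 24, 8, 13]
  arr=[13, 8, 24, 6, 21]
  arr=[34, 8, 24, 6, 21]
  arr=[34, 8, 24, 6, 21], ans=34

Final answer: 34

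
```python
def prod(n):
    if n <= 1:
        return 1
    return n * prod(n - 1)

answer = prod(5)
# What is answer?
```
Call trace:
prod(n=5)
  prod(n=4)
    prod(n=3)
      prod(n=2)
        prod(n=1)
        -> return 1
      -> return 2
    -> return 6
  -> return 24
-> return 120

Final answer: 120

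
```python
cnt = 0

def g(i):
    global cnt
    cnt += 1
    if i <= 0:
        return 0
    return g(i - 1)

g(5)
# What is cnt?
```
Call trace:
g(i=5)
  g(i=4)
    g(i=3)
      g(i=2)
        g(i=1)
          g(i=0)
          -> return 0
        -> return 0
      -> return 0
    -> return 0
  -> return 0
-> return 0

cnt is incremented once per call. g is entered once for each i = 5, 4, 3, 2, 1, 0 (the i <= 0 call returns without recursing), i.e. 5 + 1 calls.
cnt = 6

Final answer: 6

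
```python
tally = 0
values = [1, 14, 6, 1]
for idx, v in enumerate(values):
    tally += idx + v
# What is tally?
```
Trace:
  tally=0
  tally=1, idx=0, v=1
  tally=16, idx=1, v=14
  tally=24, idx=2, v=6
  tally=28, idx=3, v=1

Final answer: 28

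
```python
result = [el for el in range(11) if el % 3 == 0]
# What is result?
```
Trace:
  el=0
  el=1
  el=2
  el=3
  el=4
  el=5
  el=6
  el=7
  el=8
  el=9
  el=10
  result=[0, 3, 6, 9]

Final answer: [0, 3, 6, 9]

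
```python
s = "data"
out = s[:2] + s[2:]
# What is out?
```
Trace:
  s='data'
  s='data', out='data'

Final answer: 'data'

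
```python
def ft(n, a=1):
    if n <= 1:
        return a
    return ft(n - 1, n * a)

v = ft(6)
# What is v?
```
Call trace:
ft(n=6, a=1)
  ft(n=5, a=6)
    ft(n=4, a=30)
      ft(n=3, a=120)
        ft(n=2, a=360)
          ft(n=1, a=720)
          -> return 720
        -> return 720
      -> return 720
    -> return 720
  -> return 720
-> return 720

Final answer: 720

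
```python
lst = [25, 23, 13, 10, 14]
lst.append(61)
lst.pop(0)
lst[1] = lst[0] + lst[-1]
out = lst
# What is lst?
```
Trace:
  lst=[25, 23, 13, 10, 14]
  lst=[25, 23, 13, 10, 14, 61]
  lst=[23, 13, 10, 14, 61]
  lst=[23, 84, 10, 14, 61]
  lst=[23, 84, 10, 14, 61], out=[23, 84, 10, 14, 61]

Final answer: [23, 84, 10, 14, 61]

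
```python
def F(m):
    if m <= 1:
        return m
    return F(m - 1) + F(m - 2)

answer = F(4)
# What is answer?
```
Call trace (a repeated sub-call is expanded the first time; later identical calls just restate its return value):
F(m=4)
  F(m=3)
    F(m=2)
      F(m=1)
      -> return 1
      F(m=0)
      -> return 0
    -> return 1
    F(m=1)
    -> return 1
  -> return 2
  F(m=2) -> return 1  (same call as traced above)
-> return 3

Final answer: 3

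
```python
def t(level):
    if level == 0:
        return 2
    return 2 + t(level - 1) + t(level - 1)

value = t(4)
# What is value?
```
Call trace (a repeated sub-call is expanded the first time; later identical calls just restate its return value):
t(level=4)
  t(level=3)
    t(level=2)
      t(level=1)
        t(level=0)
        -> return 2
        t(level=0)
        -> return 2
      -> return 6
      t(level=1) -> return 6  (same call as traced above)
    -> return 14
    t(level=2) -> return 14  (same call as traced above)
  -> return 30
  t(level=3) -> return 30  (same call as traced above)
-> return 62

Final answer: 62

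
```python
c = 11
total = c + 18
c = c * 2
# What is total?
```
Trace:
  c=11
  c=11, total=29
  c=22, total=29

Final answer: 29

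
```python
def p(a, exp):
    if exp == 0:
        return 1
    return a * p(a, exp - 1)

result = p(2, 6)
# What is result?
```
Call trace:
p(a=2, exp=6)
  p(a=2, exp=5)
    p(a=2, exp=4)
      p(a=2, exp=3)
        p(a=2, exp=2)
          p(a=2, exp=1)
            p(a=2, exp=0)
            -> return 1
          -> return 2
        -> return 4
      -> return 8
    -> return 16
  -> return 32
-> return 64

Final answer: 64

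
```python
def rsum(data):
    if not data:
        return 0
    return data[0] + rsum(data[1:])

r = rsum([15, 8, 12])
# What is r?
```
Call trace:
rsum(data=[15, 8, 12])
  rsum(data=[8, 12])
    rsum(data=[12])
      rsum(data=[])
      -> return 0
    -> return 12
  -> return 20
-> return 35

Final answer: 35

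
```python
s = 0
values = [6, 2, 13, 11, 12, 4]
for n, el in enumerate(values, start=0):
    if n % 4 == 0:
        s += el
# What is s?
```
Trace:
  s=0
  s=6, n=0, el=6
  s=6, n=1, el=2
  s=6, n=2, el=13
  s=6, n=3, el=11
  s=18, n=4, el=12
  s=18, n=5, el=4

Final answer: 18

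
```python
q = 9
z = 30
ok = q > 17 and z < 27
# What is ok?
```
Trace:
  q=9
  q=9, z=30
  q=9, z=30, ok=False

Final answer: False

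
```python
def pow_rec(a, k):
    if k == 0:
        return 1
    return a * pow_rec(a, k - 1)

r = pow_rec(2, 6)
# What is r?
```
Call trace:
pow_rec(a=2, k=6)
  pow_rec(a=2, k=5)
    pow_rec(a=2, k=4)
      pow_rec(a=2, k=3)
        pow_rec(a=2, k=2)
          pow_rec(a=2, k=1)
            pow_rec(a=2, k=0)
            -> return 1
          -> return 2
        -> return 4
      -> return 8
    -> return 16
  -> return 32
-> return 64

Final answer: 64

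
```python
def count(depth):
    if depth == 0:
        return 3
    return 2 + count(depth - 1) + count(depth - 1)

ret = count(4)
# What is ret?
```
Call trace (a repeated sub-call is expanded the first time; later identical calls just restate its return value):
count(depth=4)
  count(depth=3)
    count(depth=2)
      count(depth=1)
        count(depth=0)
        -> return 3
        count(depth=0)
        -> return 3
      -> return 8
      count(depth=1) -> return 8  (same call as traced above)
    -> return 18
    count(depth=2) -> return 18  (same call as traced above)
  -> return 38
  count(depth=3) -> return 38  (same call as traced above)
-> return 78

Final answer: 78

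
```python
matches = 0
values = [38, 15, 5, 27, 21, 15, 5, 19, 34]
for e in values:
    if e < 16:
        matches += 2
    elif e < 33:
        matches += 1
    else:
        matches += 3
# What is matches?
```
Trace:
  matches=0
  matches=3, e=38
  matches=5, e=15
  matches=7, e=5
  matches=8, e=27
  matches=9, e=21
  matches=11, e=15
  matches=13, e=5
  matches=14, e=19
  matches=17, e=34

Final answer: 17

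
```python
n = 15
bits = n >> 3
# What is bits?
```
Trace:
  n=15
  n=15, bits=1

Final answer: 1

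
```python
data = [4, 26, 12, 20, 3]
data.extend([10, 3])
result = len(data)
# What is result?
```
Trace:
  data=[4, 26, 12, 20, 3]
  data=[4, 26, 12, 20, 3, 10, 3]
  data=[4, 26, 12, 20, 3, 10, 3], result=7

Final answer: 7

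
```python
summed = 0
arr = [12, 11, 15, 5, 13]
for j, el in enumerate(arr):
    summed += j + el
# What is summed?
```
Trace:
  summed=0
  summed=12, j=0, el=12
  summed=24, j=1, el=11
  summed=41, j=2, el=15
  summed=49, j=3, el=5
  summed=66, j=4, el=13

Final answer: 66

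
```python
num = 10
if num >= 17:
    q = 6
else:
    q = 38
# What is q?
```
Trace:
  num=10
  num=10, q=38

Final answer: 38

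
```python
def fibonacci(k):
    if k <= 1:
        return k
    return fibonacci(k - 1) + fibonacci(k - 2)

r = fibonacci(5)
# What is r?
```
Call trace (a repeated sub-call is expanded the first time; later identical calls just restate its return value):
fibonacci(k=5)
  fibonacci(k=4)
    fibonacci(k=3)
      fibonacci(k=2)
        fibonacci(k=1)
        -> return 1
        fibonacci(k=0)
        -> return 0
      -> return 1
      fibonacci(k=1)
      -> return 1
    -> return 2
    fibonacci(k=2) -> return 1  (same call as traced above)
  -> return 3
  fibonacci(k=3) -> return 2  (same call as traced above)
-> return 5

Final answer: 5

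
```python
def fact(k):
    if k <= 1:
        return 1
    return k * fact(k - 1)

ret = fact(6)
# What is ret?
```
Call trace:
fact(k=6)
  fact(k=5)
    fact(k=4)
      fact(k=3)
        fact(k=2)
          fact(k=1)
          -> return 1
        -> return 2
      -> return 6
    -> return 24
  -> return 120
-> return 720

Final answer: 720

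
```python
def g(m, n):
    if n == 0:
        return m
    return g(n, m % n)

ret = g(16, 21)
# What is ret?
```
Call trace:
g(m=16, n=21)
  g(m=21, n=16)
    g(m=16, n=5)
      g(m=5, n=1)
        g(m=1, n=0)
        -> return 1
      -> return 1
    -> return 1
  -> return 1
-> return 1

Final answer: 1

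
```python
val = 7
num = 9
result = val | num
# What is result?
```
Trace:
  val=7
  val=7, num=9
  val=7, num=9, result=15

Final answer: 15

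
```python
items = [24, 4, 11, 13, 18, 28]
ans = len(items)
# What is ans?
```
Trace:
  items=[24, 4, 11, 13, 18, 28]
  items=[24, 4, 11, 13, 18, 28], ans=6

Final answer: 6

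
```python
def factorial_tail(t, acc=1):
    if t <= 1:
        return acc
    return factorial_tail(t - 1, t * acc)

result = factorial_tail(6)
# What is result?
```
Call trace:
factorial_tail(t=6, acc=1)
  factorial_tail(t=5, acc=6)
    factorial_tail(t=4, acc=30)
      factorial_tail(t=3, acc=120)
        factorial_tail(t=2, acc=360)
          factorial_tail(t=1, acc=720)
          -> return 720
        -> return 720
      -> return 720
    -> return 720
  -> return 720
-> return 720

Final answer: 720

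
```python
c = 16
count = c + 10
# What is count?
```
Trace:
  c=16
  c=16, count=26

Final answer: 26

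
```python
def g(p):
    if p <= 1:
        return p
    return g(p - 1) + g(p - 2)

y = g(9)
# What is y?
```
Call trace (a repeated sub-call is expanded the first time; later identical calls just restate its return value):
g(p=9)
  g(p=8)
    g(p=7)
      g(p=6)
        g(p=5)
          g(p=4)
            g(p=3)
              g(p=2)
                g(p=1)
                -> return 1
                g(p=0)
                -> return 0
              -> return 1
              g(p=1)
              -> return 1
            -> return 2
            g(p=2) -> return 1  (same call as traced above)
          -> return 3
          g(p=3) -> return 2  (same call as traced above)
        -> return 5
        g(p=4) -> return 3  (same call as traced above)
      -> return 8
      g(p=5) -> return 5  (same call as traced above)
    -> return 13
    g(p=6) -> return 8  (same call as traced above)
  -> return 21
  g(p=7) -> return 13  (same call as traced above)
-> return 34

Final answer: 34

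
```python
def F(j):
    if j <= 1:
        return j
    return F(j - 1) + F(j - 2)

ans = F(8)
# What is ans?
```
Call trace (a repeated sub-call is expanded the first time; later identical calls just restate its return value):
F(j=8)
  F(j=7)
    F(j=6)
      F(j=5)
        F(j=4)
          F(j=3)
            F(j=2)
              F(j=1)
              -> return 1
              F(j=0)
              -> return 0
            -> return 1
            F(j=1)
            -> return 1
          -> return 2
          F(j=2) -> return 1  (same call as traced above)
        -> return 3
        F(j=3) -> return 2  (same call as traced above)
      -> return 5
      F(j=4) -> return 3  (same call as traced above)
    -> return 8
    F(j=5) -> return 5  (same call as traced above)
  -> return 13
  F(j=6) -> return 8  (same call as traced above)
-> return 21

Final answer: 21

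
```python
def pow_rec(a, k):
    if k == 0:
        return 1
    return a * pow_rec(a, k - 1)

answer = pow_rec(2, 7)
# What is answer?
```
Call trace:
pow_rec(a=2, k=7)
  pow_rec(a=2, k=6)
    pow_rec(a=2, k=5)
      pow_rec(a=2, k=4)
        pow_rec(a=2, k=3)
          pow_rec(a=2, k=2)
            pow_rec(a=2, k=1)
              pow_rec(a=2, k=0)
              -> return 1
            -> return 2
          -> return 4
        -> return 8
      -> return 16
    -> return 32
  -> return 64
-> return 128

Final answer: 128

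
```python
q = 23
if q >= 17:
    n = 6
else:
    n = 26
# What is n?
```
Trace:
  q=23
  q=23, n=6

Final answer: 6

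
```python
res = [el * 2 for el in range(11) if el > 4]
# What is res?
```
Trace:
  el=0
  el=1
  el=2
  el=3
  el=4
  el=5
  el=6
  el=7
  el=8
  el=9
  el=10
  res=[10, 12, 14, 16, 18, 20]

Final answer: [10, 12, 14, 16, 18, 20]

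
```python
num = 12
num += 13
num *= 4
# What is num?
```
Trace:
  num=12
  num=25
  num=100

Final answer: 100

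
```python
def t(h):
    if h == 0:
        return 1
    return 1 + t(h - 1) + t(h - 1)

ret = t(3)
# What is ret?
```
Call trace (a repeated sub-call is expanded the first time; later identical calls just restate its return value):
t(h=3)
  t(h=2)
    t(h=1)
      t(h=0)
      -> return 1
      t(h=0)
      -> return 1
    -> return 3
    t(h=1) -> return 3  (same call as traced above)
  -> return 7
  t(h=2) -> return 7  (same call as traced above)
-> return 15

Final answer: 15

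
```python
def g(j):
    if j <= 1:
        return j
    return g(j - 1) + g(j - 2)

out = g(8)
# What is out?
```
Call trace (a repeated sub-call is expanded the first time; later identical calls just restate its return value):
g(j=8)
  g(j=7)
    g(j=6)
      g(j=5)
        g(j=4)
          g(j=3)
            g(j=2)
              g(j=1)
              -> return 1
              g(j=0)
              -> return 0
            -> return 1
            g(j=1)
            -> return 1
          -> return 2
          g(j=2) -> return 1  (same call as traced above)
        -> return 3
        g(j=3) -> return 2  (same call as traced above)
      -> return 5
      g(j=4) -> return 3  (same call as traced above)
    -> return 8
    g(j=5) -> return 5  (same call as traced above)
  -> return 13
  g(j=6) -> return 8  (same call as traced above)
-> return 21

Final answer: 21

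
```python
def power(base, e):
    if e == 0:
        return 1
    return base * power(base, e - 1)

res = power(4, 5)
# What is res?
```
Call trace:
power(base=4, e=5)
  power(base=4, e=4)
    power(base=4, e=3)
      power(base=4, e=2)
        power(base=4, e=1)
          power(base=4, e=0)
          -> return 1
        -> return 4
      -> return 16
    -> return 64
  -> return 256
-> return 1024

Final answer: 1024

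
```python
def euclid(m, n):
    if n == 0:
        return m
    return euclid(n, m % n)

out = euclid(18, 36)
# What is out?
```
Call trace:
euclid(m=18, n=36)
  euclid(m=36, n=18)
    euclid(m=18, n=0)
    -> return 18
  -> return 18
-> return 18

Final answer: 18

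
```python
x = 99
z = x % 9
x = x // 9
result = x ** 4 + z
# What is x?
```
Trace:
  x=99
  x=99, z=0
  x=11, z=0
  x=11, z=0, result=14641

Final answer: 11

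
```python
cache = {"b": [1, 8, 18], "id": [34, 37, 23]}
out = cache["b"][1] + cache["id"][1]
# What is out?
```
Trace:
  cache={'b': [1, 8, 18], 'id': [34, 37, 23]}
  cache={'b': [1, 8, 18], 'id': [34, 37, 23]}, out=45

Final answer: 45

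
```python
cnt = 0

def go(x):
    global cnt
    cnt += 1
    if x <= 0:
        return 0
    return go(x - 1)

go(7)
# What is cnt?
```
Call trace:
go(x=7)
  go(x=6)
    go(x=5)
      go(x=4)
        go(x=3)
          go(x=2)
            go(x=1)
              go(x=0)
              -> return 0
            -> return 0
          -> return 0
        -> return 0
      -> return 0
    -> return 0
  -> return 0
-> return 0

cnt is incremented once per call. go is entered once for each x = 7, 6, 5, 4, 3, 2, 1, 0 (the x <= 0 call returns without recursing), i.e. 7 + 1 calls.
cnt = 8

Final answer: 8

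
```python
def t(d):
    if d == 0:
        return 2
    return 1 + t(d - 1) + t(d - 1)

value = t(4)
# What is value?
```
Call trace (a repeated sub-call is expanded the first time; later identical calls just restate its return value):
t(d=4)
  t(d=3)
    t(d=2)
      t(d=1)
        t(d=0)
        -> return 2
        t(d=0)
        -> return 2
      -> return 5
      t(d=1) -> return 5  (same call as traced above)
    -> return 11
    t(d=2) -> return 11  (same call as traced above)
  -> return 23
  t(d=3) -> return 23  (same call as traced above)
-> return 47

Final answer: 47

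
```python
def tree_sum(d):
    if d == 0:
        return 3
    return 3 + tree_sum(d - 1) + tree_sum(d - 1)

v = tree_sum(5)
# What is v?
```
Call trace (a repeated sub-call is expanded the first time; later identical calls just restate its return value):
tree_sum(d=5)
  tree_sum(d=4)
    tree_sum(d=3)
      tree_sum(d=2)
        tree_sum(d=1)
          tree_sum(d=0)
          -> return 3
          tree_sum(d=0)
          -> return 3
        -> return 9
        tree_sum(d=1) -> return 9  (same call as traced above)
      -> return 21
      tree_sum(d=2) -> return 21  (same call as traced above)
    -> return 45
    tree_sum(d=3) -> return 45  (same call as traced above)
  -> return 93
  tree_sum(d=4) -> return 93  (same call as traced above)
-> return 189

Final answer: 189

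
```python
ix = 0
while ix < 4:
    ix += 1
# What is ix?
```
Trace:
  ix=0
  ix=1
  ix=2
  ix=3
  ix=4

Final answer: 4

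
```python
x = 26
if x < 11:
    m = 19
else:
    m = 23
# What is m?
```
Trace:
  x=26
  x=26, m=23

Final answer: 23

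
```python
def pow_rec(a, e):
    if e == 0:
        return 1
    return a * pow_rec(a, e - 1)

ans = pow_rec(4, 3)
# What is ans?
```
Call trace:
pow_rec(a=4, e=3)
  pow_rec(a=4, e=2)
    pow_rec(a=4, e=1)
      pow_rec(a=4, e=0)
      -> return 1
    -> return 4
  -> return 16
-> return 64

Final answer: 64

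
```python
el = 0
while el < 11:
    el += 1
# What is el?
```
Trace:
  el=0
  el=1
  el=2
  el=3
  el=4
  el=5
  el=6
  el=7
  el=8
  el=9
  el=10
  el=11

Final answer: 11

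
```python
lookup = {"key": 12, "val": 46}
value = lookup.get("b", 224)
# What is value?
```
Trace:
  lookup={'key': 12, 'val': 46}
  lookup={'key': 12, 'val': 46}, value=224

Final answer: 224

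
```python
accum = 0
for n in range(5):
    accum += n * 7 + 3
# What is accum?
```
Trace:
  accum=0
  accum=3, n=0
  accum=13, n=1
  accum=30, n=2
  accum=54, n=3
  accum=85, n=4

Final answer: 85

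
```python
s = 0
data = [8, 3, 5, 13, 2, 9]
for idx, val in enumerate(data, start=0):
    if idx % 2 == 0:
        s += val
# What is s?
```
Trace:
  s=0
  s=8, idx=0, val=8
  s=8, idx=1, val=3
  s=13, idx=2, val=5
  s=13, idx=3, val=13
  s=15, idx=4, val=2
  s=15, idx=5, val=9

Final answer: 15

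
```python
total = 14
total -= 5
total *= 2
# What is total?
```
Trace:
  total=14
  total=9
  total=18

Final answer: 18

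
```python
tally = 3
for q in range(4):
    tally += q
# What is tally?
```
Trace:
  tally=3
  tally=3, q=0
  tally=4, q=1
  tally=6, q=2
  tally=9, q=3

Final answer: 9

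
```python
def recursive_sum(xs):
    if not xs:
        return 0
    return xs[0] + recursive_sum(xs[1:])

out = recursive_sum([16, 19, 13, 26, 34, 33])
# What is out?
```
Call trace:
recursive_sum(xs=[16, 19, 13, 26, 34, 33])
  recursive_sum(xs=[19, 13, 26, 34, 33])
    recursive_sum(xs=[13, 26, 34, 33])
      recursive_sum(xs=[26, 34, 33])
        recursive_sum(xs=[34, 33])
          recursive_sum(xs=[33])
            recursive_sum(xs=[])
            -> return 0
          -> return 33
        -> return 67
      -> return 93
    -> return 106
  -> return 125
-> return 141

Final answer: 141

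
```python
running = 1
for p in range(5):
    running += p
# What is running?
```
Trace:
  running=1
  running=1, p=0
  running=2, p=1
  running=4, p=2
  running=7, p=3
  running=11, p=4

Final answer: 11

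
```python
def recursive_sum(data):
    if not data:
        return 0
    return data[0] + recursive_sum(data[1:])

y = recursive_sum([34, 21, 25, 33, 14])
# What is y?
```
Call trace:
recursive_sum(data=[34, 21, 25, 33, 14])
  recursive_sum(data=[21, 25, 33, 14])
    recursive_sum(data=[25, 33, 14])
      recursive_sum(data=[33, 14])
        recursive_sum(data=[14])
          recursive_sum(data=[])
          -> return 0
        -> return 14
      -> return 47
    -> return 72
  -> return 93
-> return 127

Final answer: 127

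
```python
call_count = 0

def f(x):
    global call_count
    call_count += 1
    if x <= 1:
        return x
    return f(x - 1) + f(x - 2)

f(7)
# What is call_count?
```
Call trace (a repeated sub-call is expanded the first time; later identical calls just restate its return value):
f(x=7)
  f(x=6)
    f(x=5)
      f(x=4)
        f(x=3)
          f(x=2)
            f(x=1)
            -> return 1
            f(x=0)
            -> return 0
          -> return 1
          f(x=1)
          -> return 1
        -> return 2
        f(x=2) -> return 1  (same call as traced above)
      -> return 3
      f(x=3) -> return 2  (same call as traced above)
    -> return 5
    f(x=4) -> return 3  (same call as traced above)
  -> return 8
  f(x=5) -> return 5  (same call as traced above)
-> return 13

call_count is incremented once per call, so count the calls in each subtree. Let C(x) = number of calls made by f(x).
C(0) = C(1) = 1 (base case, no recursion); C(x) = 1 + C(x - 1) + C(x - 2) otherwise.
C(2) = 1 + C(1) + C(0) = 1 + 1 + 1 = 3
C(3) = 1 + C(2) + C(1) = 1 + 3 + 1 = 5
C(4) = 1 + C(3) + C(2) = 1 + 5 + 3 = 9
C(5) = 1 + C(4) + C(3) = 1 + 9 + 5 = 15
C(6) = 1 + C(5) + C(4) = 1 + 15 + 9 = 25
C(7) = 1 + C(6) + C(5) = 1 + 25 + 15 = 41
call_count = C(7) = 41

Final answer: 41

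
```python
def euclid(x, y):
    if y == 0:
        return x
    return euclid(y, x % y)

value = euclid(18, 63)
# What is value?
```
Call trace:
euclid(x=18, y=63)
  euclid(x=63, y=18)
    euclid(x=18, y=9)
      euclid(x=9, y=0)
      -> return 9
    -> return 9
  -> return 9
-> return 9

Final answer: 9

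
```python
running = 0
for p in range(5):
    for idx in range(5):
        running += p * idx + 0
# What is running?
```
Trace:
  running=0
  running=0, p=0, idx=0
  running=0, p=0, idx=1
  running=0, p=0, idx=2
  running=0, p=0, idx=3
  running=0, p=0, idx=4
  running=0, p=1, idx=0
  running=1, p=1, idx=1
  running=3, p=1, idx=2
  running=6, p=1, idx=3
  running=10, p=1, idx=4
  running=10, p=2, idx=0
  running=12, p=2, idx=1
  running=16, p=2, idx=2
  running=22, p=2, idx=3
  running=30, p=2, idx=4
  running=30, p=3, idx=0
  running=33, p=3, idx=1
  running=39, p=3, idx=2
  running=48, p=3, idx=3
  running=60, p=3, idx=4
  running=60, p=4, idx=0
  running=64, p=4, idx=1
  running=72, p=4, idx=2
  running=84, p=4, idx=3
  running=100, p=4, idx=4

Final answer: 100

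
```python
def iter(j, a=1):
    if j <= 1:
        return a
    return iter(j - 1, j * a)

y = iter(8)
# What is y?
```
Call trace:
iter(j=8, a=1)
  iter(j=7, a=8)
    iter(j=6, a=56)
      iter(j=5, a=336)
        iter(j=4, a=1680)
          iter(j=3, a=6720)
            iter(j=2, a=20160)
              iter(j=1, a=40320)
              -> return 40320
            -> return 40320
          -> return 40320
        -> return 40320
      -> return 40320
    -> return 40320
  -> return 40320
-> return 40320

Final answer: 40320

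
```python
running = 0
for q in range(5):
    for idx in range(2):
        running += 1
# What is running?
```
Trace:
  running=0
  running=1, q=0, idx=0
  running=2, q=0, idx=1
  running=3, q=1, idx=0
  running=4, q=1, idx=1
  running=5, q=2, idx=0
  running=6, q=2, idx=1
  running=7, q=3, idx=0
  running=8, q=3, idx=1
  running=9, q=4, idx=0
  running=10, q=4, idx=1

Final answer: 10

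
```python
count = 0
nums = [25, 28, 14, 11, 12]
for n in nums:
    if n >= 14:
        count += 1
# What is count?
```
Trace:
  count=0
  count=1, n=25
  count=2, n=28
  count=3, n=14
  count=3, n=11
  count=3, n=12

Final answer: 3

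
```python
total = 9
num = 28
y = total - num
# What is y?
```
Trace:
  total=9
  total=9, num=28
  total=9, num=28, y=-19

Final answer: -19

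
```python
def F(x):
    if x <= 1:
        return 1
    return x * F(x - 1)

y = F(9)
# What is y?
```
Call trace:
F(x=9)
  F(x=8)
    F(x=7)
      F(x=6)
        F(x=5)
          F(x=4)
            F(x=3)
              F(x=2)
                F(x=1)
                -> return 1
              -> return 2
            -> return 6
          -> return 24
        -> return 120
      -> return 720
    -> return 5040
  -> return 40320
-> return 362880

Final answer: 362880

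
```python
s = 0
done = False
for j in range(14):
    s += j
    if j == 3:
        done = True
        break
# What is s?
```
Trace:
  s=0
  s=0, done=False
  s=0, done=False, j=0
  s=1, done=False, j=1
  s=3, done=False, j=2
  s=6, done=True, j=3

Final answer: 6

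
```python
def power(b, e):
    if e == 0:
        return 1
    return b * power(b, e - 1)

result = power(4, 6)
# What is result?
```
Call trace:
power(b=4, e=6)
  power(b=4, e=5)
    power(b=4, e=4)
      power(b=4, e=3)
        power(b=4, e=2)
          power(b=4, e=1)
            power(b=4, e=0)
            -> return 1
          -> return 4
        -> return 16
      -> return 64
    -> return 256
  -> return 1024
-> return 4096

Final answer: 4096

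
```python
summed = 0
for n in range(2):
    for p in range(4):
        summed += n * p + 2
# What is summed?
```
Trace:
  summed=0
  summed=2, n=0, p=0
  summed=4, n=0, p=1
  summed=6, n=0, p=2
  summed=8, n=0, p=3
  summed=10, n=1, p=0
  summed=13, n=1, p=1
  summed=17, n=1, p=2
  summed=22, n=1, p=3

Final answer: 22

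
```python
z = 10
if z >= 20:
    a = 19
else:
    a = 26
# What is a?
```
Trace:
  z=10
  z=10, a=26

Final answer: 26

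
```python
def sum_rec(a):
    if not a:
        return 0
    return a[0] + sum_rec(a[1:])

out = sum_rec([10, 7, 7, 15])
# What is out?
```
Call trace:
sum_rec(a=[10, 7, 7, 15])
  sum_rec(a=[7, 7, 15])
    sum_rec(a=[7, 15])
      sum_rec(a=[15])
        sum_rec(a=[])
        -> return 0
      -> return 15
    -> return 22
  -> return 29
-> return 39

Final answer: 39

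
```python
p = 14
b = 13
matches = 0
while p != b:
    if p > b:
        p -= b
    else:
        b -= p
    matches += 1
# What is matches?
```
Trace:
  p=14
  p=14, b=13
  p=14, b=13, matches=0
  p=1, b=13, matches=1
  p=1, b=12, matches=2
  p=1, b=11, matches=3
  p=1, b=10, matches=4
  p=1, b=9, matches=5
  p=1, b=8, matches=6
  p=1, b=7, matches=7
  p=1, b=6, matches=8
  p=1, b=5, matches=9
  p=1, b=4, matches=10
  p=1, b=3, matches=11
  p=1, b=2, matches=12
  p=1, b=1, matches=13

Final answer: 13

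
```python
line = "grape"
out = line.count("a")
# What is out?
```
Trace:
  line='grape'
  line='grape', out=1

Final answer: 1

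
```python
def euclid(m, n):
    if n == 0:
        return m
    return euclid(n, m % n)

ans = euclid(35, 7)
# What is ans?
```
Call trace:
euclid(m=35, n=7)
  euclid(m=7, n=0)
  -> return 7
-> return 7

Final answer: 7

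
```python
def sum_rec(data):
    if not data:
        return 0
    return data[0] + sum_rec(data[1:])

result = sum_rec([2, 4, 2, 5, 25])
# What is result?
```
Call trace:
sum_rec(data=[2, 4, 2, 5, 25])
  sum_rec(data=[4, 2, 5, 25])
    sum_rec(data=[2, 5, 25])
      sum_rec(data=[5, 25])
        sum_rec(data=[25])
          sum_rec(data=[])
          -> return 0
        -> return 25
      -> return 30
    -> return 32
  -> return 36
-> return 38

Final answer: 38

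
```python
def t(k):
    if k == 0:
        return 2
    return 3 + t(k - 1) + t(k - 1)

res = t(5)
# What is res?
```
Call trace (a repeated sub-call is expanded the first time; later identical calls just restate its return value):
t(k=5)
  t(k=4)
    t(k=3)
      t(k=2)
        t(k=1)
          t(k=0)
          -> return 2
          t(k=0)
          -> return 2
        -> return 7
        t(k=1) -> return 7  (same call as traced above)
      -> return 17
      t(k=2) -> return 17  (same call as traced above)
    -> return 37
    t(k=3) -> return 37  (same call as traced above)
  -> return 77
  t(k=4) -> return 77  (same call as traced above)
-> return 157

Final answer: 157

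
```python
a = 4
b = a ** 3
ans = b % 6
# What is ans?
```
Trace:
  a=4
  a=4, b=64
  a=4, b=64, ans=4

Final answer: 4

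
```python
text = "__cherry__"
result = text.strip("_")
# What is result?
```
Trace:
  text='__cherry__'
  text='__cherry__', result='cherry'

Final answer: 'cherry'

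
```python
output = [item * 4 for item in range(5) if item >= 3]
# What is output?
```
Trace:
  item=0
  item=1
  item=2
  item=3
  item=4
  output=[12, 16]

Final answer: [12, 16]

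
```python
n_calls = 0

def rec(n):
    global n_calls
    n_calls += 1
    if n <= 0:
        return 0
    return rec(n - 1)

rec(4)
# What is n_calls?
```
Call trace:
rec(n=4)
  rec(n=3)
    rec(n=2)
      rec(n=1)
        rec(n=0)
        -> return 0
      -> return 0
    -> return 0
  -> return 0
-> return 0

n_calls is incremented once per call. rec is entered once for each n = 4, 3, 2, 1, 0 (the n <= 0 call returns without recursing), i.e. 4 + 1 calls.
n_calls = 5

Final answer: 5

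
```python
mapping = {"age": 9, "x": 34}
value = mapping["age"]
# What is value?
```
Trace:
  mapping={'age': 9, 'x': 34}
  mapping={'age': 9, 'x': 34}, value=9

Final answer: 9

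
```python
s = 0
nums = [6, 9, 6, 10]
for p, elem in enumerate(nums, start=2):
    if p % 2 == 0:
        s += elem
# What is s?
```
Trace:
  s=0
  s=6, p=2, elem=6
  s=6, p=3, elem=9
  s=12, p=4, elem=6
  s=12, p=5, elem=10

Final answer: 12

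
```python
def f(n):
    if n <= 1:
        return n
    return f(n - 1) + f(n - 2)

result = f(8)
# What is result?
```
Call trace (a repeated sub-call is expanded the first time; later identical calls just restate its return value):
f(n=8)
  f(n=7)
    f(n=6)
      f(n=5)
        f(n=4)
          f(n=3)
            f(n=2)
              f(n=1)
              -> return 1
              f(n=0)
              -> return 0
            -> return 1
            f(n=1)
            -> return 1
          -> return 2
          f(n=2) -> return 1  (same call as traced above)
        -> return 3
        f(n=3) -> return 2  (same call as traced above)
      -> return 5
      f(n=4) -> return 3  (same call as traced above)
    -> return 8
    f(n=5) -> return 5  (same call as traced above)
  -> return 13
  f(n=6) -> return 8  (same call as traced above)
-> return 21

Final answer: 21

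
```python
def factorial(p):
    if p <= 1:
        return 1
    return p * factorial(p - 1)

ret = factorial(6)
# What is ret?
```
Call trace:
factorial(p=6)
  factorial(p=5)
    factorial(p=4)
      factorial(p=3)
        factorial(p=2)
          factorial(p=1)
          -> return 1
        -> return 2
      -> return 6
    -> return 24
  -> return 120
-> return 720

Final answer: 720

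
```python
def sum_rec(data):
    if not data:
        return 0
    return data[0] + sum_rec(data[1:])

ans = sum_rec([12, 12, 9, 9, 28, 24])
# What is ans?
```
Call trace:
sum_rec(data=[12, 12, 9, 9, 28, 24])
  sum_rec(data=[12, 9, 9, 28, 24])
    sum_rec(data=[9, 9, 28, 24])
      sum_rec(data=[9, 28, 24])
        sum_rec(data=[28, 24])
          sum_rec(data=[24])
            sum_rec(data=[])
            -> return 0
          -> return 24
        -> return 52
      -> return 61
    -> return 70
  -> return 82
-> return 94

Final answer: 94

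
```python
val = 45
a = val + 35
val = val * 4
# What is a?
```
Trace:
  val=45
  val=45, a=80
  val=180, a=80

Final answer: 80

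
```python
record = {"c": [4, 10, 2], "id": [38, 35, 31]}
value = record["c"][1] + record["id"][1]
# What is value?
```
Trace:
  record={'c': [4, 10, 2], 'id': [38, 35, 31]}
  record={'c': [4, 10, 2], 'id': [38, 35, 31]}, value=45

Final answer: 45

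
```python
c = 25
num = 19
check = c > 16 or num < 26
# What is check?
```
Trace:
  c=25
  c=25, num=19
  c=25, num=19, check=True

Final answer: True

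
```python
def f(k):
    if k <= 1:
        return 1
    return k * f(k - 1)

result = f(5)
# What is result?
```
Call trace:
f(k=5)
  f(k=4)
    f(k=3)
      f(k=2)
        f(k=1)
        -> return 1
      -> return 2
    -> return 6
  -> return 24
-> return 120

Final answer: 120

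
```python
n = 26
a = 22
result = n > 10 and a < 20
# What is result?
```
Trace:
  n=26
  n=26, a=22
  n=26, a=22, result=False

Final answer: False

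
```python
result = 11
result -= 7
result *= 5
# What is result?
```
Trace:
  result=11
  result=4
  result=20

Final answer: 20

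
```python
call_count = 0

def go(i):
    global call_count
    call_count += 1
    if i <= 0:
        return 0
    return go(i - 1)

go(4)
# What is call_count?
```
Call trace:
go(i=4)
  go(i=3)
    go(i=2)
      go(i=1)
        go(i=0)
        -> return 0
      -> return 0
    -> return 0
  -> return 0
-> return 0

call_count is incremented once per call. go is entered once for each i = 4, 3, 2, 1, 0 (the i <= 0 call returns without recursing), i.e. 4 + 1 calls.
call_count = 5

Final answer: 5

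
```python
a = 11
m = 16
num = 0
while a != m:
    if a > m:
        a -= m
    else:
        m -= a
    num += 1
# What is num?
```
Trace:
  a=11
  a=11, m=16
  a=11, m=16, num=0
  a=11, m=5, num=1
  a=6, m=5, num=2
  a=1, m=5, num=3
  a=1, m=4, num=4
  a=1, m=3, num=5
  a=1, m=2, num=6
  a=1, m=1, num=7

Final answer: 7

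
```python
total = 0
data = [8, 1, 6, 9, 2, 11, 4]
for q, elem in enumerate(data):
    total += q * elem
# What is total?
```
Trace:
  total=0
  total=0, q=0, elem=8
  total=1, q=1, elem=1
  total=13, q=2, elem=6
  total=40, q=3, elem=9
  total=48, q=4, elem=2
  total=103, q=5, elem=11
  total=127, q=6, elem=4

Final answer: 127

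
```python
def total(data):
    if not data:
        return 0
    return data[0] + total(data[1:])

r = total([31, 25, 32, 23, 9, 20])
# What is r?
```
Call trace:
total(data=[31, 25, 32, 23, 9, 20])
  total(data=[25, 32, 23, 9, 20])
    total(data=[32, 23, 9, 20])
      total(data=[23, 9, 20])
        total(data=[9, 20])
          total(data=[20])
            total(data=[])
            -> return 0
          -> return 20
        -> return 29
      -> return 52
    -> return 84
  -> return 109
-> return 140

Final answer: 140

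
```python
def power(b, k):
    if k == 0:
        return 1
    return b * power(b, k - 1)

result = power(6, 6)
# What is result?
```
Call trace:
power(b=6, k=6)
  power(b=6, k=5)
    power(b=6, k=4)
      power(b=6, k=3)
        power(b=6, k=2)
          power(b=6, k=1)
            power(b=6, k=0)
            -> return 1
          -> return 6
        -> return 36
      -> return 216
    -> return 1296
  -> return 7776
-> return 46656

Final answer: 46656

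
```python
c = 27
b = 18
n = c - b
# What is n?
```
Trace:
  c=27
  c=27, b=18
  c=27, b=18, n=9

Final answer: 9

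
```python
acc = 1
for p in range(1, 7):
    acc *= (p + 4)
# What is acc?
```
Trace:
  acc=1
  acc=5, p=1
  acc=30, p=2
  acc=210, p=3
  acc=1680, p=4
  acc=15120, p=5
  acc=151200, p=6

Final answer: 151200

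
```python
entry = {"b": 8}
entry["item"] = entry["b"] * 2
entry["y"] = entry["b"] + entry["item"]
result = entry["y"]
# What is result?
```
Trace:
  entry={'b': 8}
  entry={'b': 8, 'item': 16}
  entry={'b': 8, 'item': 16, 'y': 24}
  entry={'b': 8, 'item': 16, 'y': 24}, result=24

Final answer: 24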